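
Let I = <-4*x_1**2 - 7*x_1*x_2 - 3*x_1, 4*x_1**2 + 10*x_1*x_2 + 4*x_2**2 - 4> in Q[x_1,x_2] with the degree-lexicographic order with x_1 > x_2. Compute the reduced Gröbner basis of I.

G = {x_2**3 - 7/5*x_2**2 - x_2 + 7/5, x_1**2 - 7/3*x_2**2 + 5/2*x_1 + 7/3, x_1*x_2 + 4/3*x_2**2 - x_1 - 4/3}

The reduced Gröbner basis is the canonical form of the ideal for this ordering.

f_1 = -4*x_1**2 - 7*x_1*x_2 - 3*x_1, LT = x_1**2.
f_2 = 4*x_1**2 + 10*x_1*x_2 + 4*x_2**2 - 4, LT = x_1**2.

S(f_1,f_2): lcm = x_1**2. S = -3/4*x_1*x_2 - x_2**2 + 3/4*x_1 + 1.
  leading term x_1*x_2: no divisor's leading term divides it; move -3/4*x_1*x_2 to the remainder.
  leading term x_2**2: no divisor's leading term divides it; move -x_2**2 to the remainder.
  leading term x_1: no divisor's leading term divides it; move 3/4*x_1 to the remainder.
  leading term 1: no divisor's leading term divides it; move 1 to the remainder.
  remainder -3/4*x_1*x_2 - x_2**2 + 3/4*x_1 + 1 ≠ 0; add g_3 = -3/4*x_1*x_2 - x_2**2 + 3/4*x_1 + 1 to the basis.

S(f_1,g_3): lcm = x_1**2*x_2. S = 5/12*x_1*x_2**2 + x_1**2 + 3/4*x_1*x_2 + 4/3*x_1.
  leading term x_1*x_2**2: subtract (-5/9*x_2)·g_3 from 5/12*x_1*x_2**2 + x_1**2 + 3/4*x_1*x_2 + 4/3*x_1 → -5/9*x_2**3 + x_1**2 + 7/6*x_1*x_2 + 4/3*x_1 + 5/9*x_2
  leading term x_2**3: no divisor's leading term divides it; move -5/9*x_2**3 to the remainder.
  leading term x_1**2: subtract (-1/4)·f_1 from x_1**2 + 7/6*x_1*x_2 + 4/3*x_1 + 5/9*x_2 → -7/12*x_1*x_2 + 7/12*x_1 + 5/9*x_2
  leading term x_1*x_2: subtract (7/9)·g_3 from -7/12*x_1*x_2 + 7/12*x_1 + 5/9*x_2 → 7/9*x_2**2 + 5/9*x_2 - 7/9
  leading term x_2**2: no divisor's leading term divides it; move 7/9*x_2**2 to the remainder.
  leading term x_2: no divisor's leading term divides it; move 5/9*x_2 to the remainder.
  leading term 1: no divisor's leading term divides it; move -7/9 to the remainder.
  remainder -5/9*x_2**3 + 7/9*x_2**2 + 5/9*x_2 - 7/9 ≠ 0; add g_4 = -5/9*x_2**3 + 7/9*x_2**2 + 5/9*x_2 - 7/9 to the basis.

S(f_2,g_3): lcm = x_1**2*x_2. S = 7/6*x_1*x_2**2 + x_2**3 + x_1**2 + 4/3*x_1 - x_2.
  leading term x_1*x_2**2: subtract (-14/9*x_2)·g_3 from 7/6*x_1*x_2**2 + x_2**3 + x_1**2 + 4/3*x_1 - x_2 → -5/9*x_2**3 + x_1**2 + 7/6*x_1*x_2 + 4/3*x_1 + 5/9*x_2
  leading term x_2**3: subtract (1)·g_4 from -5/9*x_2**3 + x_1**2 + 7/6*x_1*x_2 + 4/3*x_1 + 5/9*x_2 → x_1**2 + 7/6*x_1*x_2 - 7/9*x_2**2 + 4/3*x_1 + 7/9
  leading term x_1**2: subtract (-1/4)·f_1 from x_1**2 + 7/6*x_1*x_2 - 7/9*x_2**2 + 4/3*x_1 + 7/9 → -7/12*x_1*x_2 - 7/9*x_2**2 + 7/12*x_1 + 7/9
  leading term x_1*x_2: subtract (7/9)·g_3 from -7/12*x_1*x_2 - 7/9*x_2**2 + 7/12*x_1 + 7/9 → 0
  remainder 0.

S(f_1,g_4): leading monomials are coprime, so the S-polynomial reduces to 0 (Buchberger's first criterion).
S(f_2,g_4): leading monomials are coprime, so the S-polynomial reduces to 0 (Buchberger's first criterion).
S(g_3,g_4): lcm = x_1*x_2**3. S = 4/3*x_2**4 + 2/5*x_1*x_2**2 + x_1*x_2 - 4/3*x_2**2 - 7/5*x_1.
  leading term x_2**4: subtract (-12/5*x_2)·g_4 from 4/3*x_2**4 + 2/5*x_1*x_2**2 + x_1*x_2 - 4/3*x_2**2 - 7/5*x_1 → 2/5*x_1*x_2**2 + 28/15*x_2**3 + x_1*x_2 - 7/5*x_1 - 28/15*x_2
  leading term x_1*x_2**2: subtract (-8/15*x_2)·g_3 from 2/5*x_1*x_2**2 + 28/15*x_2**3 + x_1*x_2 - 7/5*x_1 - 28/15*x_2 → 4/3*x_2**3 + 7/5*x_1*x_2 - 7/5*x_1 - 4/3*x_2
  leading term x_2**3: subtract (-12/5)·g_4 from 4/3*x_2**3 + 7/5*x_1*x_2 - 7/5*x_1 - 4/3*x_2 → 7/5*x_1*x_2 + 28/15*x_2**2 - 7/5*x_1 - 28/15
  leading term x_1*x_2: subtract (-28/15)·g_3 from 7/5*x_1*x_2 + 28/15*x_2**2 - 7/5*x_1 - 28/15 → 0
  remainder 0.

Every S-polynomial of the final basis reduces to 0, so we have a Gröbner basis.
Inter-reduce: drop elements whose leading term is divisible by another's, tail-reduce, and make monic.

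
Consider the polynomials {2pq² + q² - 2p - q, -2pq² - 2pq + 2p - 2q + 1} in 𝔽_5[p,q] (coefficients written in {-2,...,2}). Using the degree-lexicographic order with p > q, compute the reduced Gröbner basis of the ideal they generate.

This is the nonlinear analogue of row-reducing a linear system.

f_1 = 2pq² + q² - 2p - q, LT = pq².
f_2 = -2pq² - 2pq + 2p - 2q + 1, LT = pq².

S(f_1,f_2): lcm = pq². S = -pq - 2q² + q - 2.
  leading term pq: no divisor's leading term divides it; move -pq to the remainder.
  leading term q²: no divisor's leading term divides it; move -2q² to the remainder.
  leading term q: no divisor's leading term divides it; move q to the remainder.
  leading term 1: no divisor's leading term divides it; move -2 to the remainder.
  remainder -pq - 2q² + q - 2 ≠ 0; add g_3 = -pq - 2q² + q - 2 to the basis.

S(f_1,g_3): lcm = pq². S = -2q³ - q² - p.
  leading term q³: no divisor's leading term divides it; move -2q³ to the remainder.
  leading term q²: no divisor's leading term divides it; move -q² to the remainder.
  leading term p: no divisor's leading term divides it; move -p to the remainder.
  remainder -2q³ - q² - p ≠ 0; add g_4 = -2q³ - q² - p to the basis.

S(f_1,g_4): lcm = pq³. S = 2pq² - 2q³ + 2p² - pq + 2q².
  leading term pq²: subtract (1)·f_1 from 2pq² - 2q³ + 2p² - pq + 2q² → -2q³ + 2p² - pq + q² + 2p + q
  leading term q³: subtract (1)·g_4 from -2q³ + 2p² - pq + q² + 2p + q → 2p² - pq + 2q² - 2p + q
  leading term p²: no divisor's leading term divides it; move 2p² to the remainder.
  leading term pq: subtract (1)·g_3 from -pq + 2q² - 2p + q → -q² - 2p + 2
  leading term q²: no divisor's leading term divides it; move -q² to the remainder.
  leading term p: no divisor's leading term divides it; move -2p to the remainder.
  leading term 1: no divisor's leading term divides it; move 2 to the remainder.
  remainder 2p² - q² - 2p + 2 ≠ 0; add g_5 = 2p² - q² - 2p + 2 to the basis.

The other S-polynomials (S(f_2,g_3), S(f_2,g_4), S(g_3,g_4), S(f_1,g_5), S(f_2,g_5), S(g_3,g_5), S(g_4,g_5)) all reduce to 0 modulo the current basis, so we have a Gröbner basis.
Inter-reduce: drop elements whose leading term is divisible by another's, tail-reduce, and make monic.

G = {q³ - 2q² - 2p, p² + 2q² - p + 1, pq + 2q² - q + 2}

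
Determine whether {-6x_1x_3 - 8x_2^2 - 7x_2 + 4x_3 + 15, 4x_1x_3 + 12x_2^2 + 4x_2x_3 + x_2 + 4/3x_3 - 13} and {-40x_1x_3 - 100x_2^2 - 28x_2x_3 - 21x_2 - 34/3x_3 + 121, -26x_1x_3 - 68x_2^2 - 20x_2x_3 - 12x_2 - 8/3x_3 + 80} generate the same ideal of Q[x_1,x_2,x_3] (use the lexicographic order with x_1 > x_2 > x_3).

No, the ideals differ.

Two ideals are equal iff their reduced Gröbner bases coincide (the reduced basis is unique for a fixed ordering).
Buchberger on the first generating set:
f_1 = -6x_1x_3 - 8x_2^2 - 7x_2 + 4x_3 + 15, LT = x_1x_3.
f_2 = 4x_1x_3 + 12x_2^2 + 4x_2x_3 + x_2 + 4/3x_3 - 13, LT = x_1x_3.

S(f_1,f_2): lcm = x_1x_3. S = -5/3x_2^2 - x_2x_3 + 11/12x_2 - x_3 + 3/4.
  leading term x_2^2: no divisor's leading term divides it; move -5/3x_2^2 to the remainder.
  leading term x_2x_3: no divisor's leading term divides it; move -x_2x_3 to the remainder.
  leading term x_2: no divisor's leading term divides it; move 11/12x_2 to the remainder.
  leading term x_3: no divisor's leading term divides it; move -x_3 to the remainder.
  leading term 1: no divisor's leading term divides it; move 3/4 to the remainder.
  remainder -5/3x_2^2 - x_2x_3 + 11/12x_2 - x_3 + 3/4 ≠ 0; add g_3 = -5/3x_2^2 - x_2x_3 + 11/12x_2 - x_3 + 3/4 to the basis.

The other S-polynomials (S(f_1,g_3), S(f_2,g_3)) all reduce to 0 modulo the current basis, so we have a Gröbner basis.
Inter-reduce: drop elements whose leading term is divisible by another's, tail-reduce, and make monic.
Reduced Gröbner basis: {x_1x_3 - 4/5x_2x_3 + 19/10x_2 - 22/15x_3 - 19/10, x_2^2 + 3/5x_2x_3 - 11/20x_2 + 3/5x_3 - 9/20}.

Buchberger on the second generating set:
h_1 = -40x_1x_3 - 100x_2^2 - 28x_2x_3 - 21x_2 - 34/3x_3 + 121, LT = x_1x_3.
h_2 = -26x_1x_3 - 68x_2^2 - 20x_2x_3 - 12x_2 - 8/3x_3 + 80, LT = x_1x_3.

S(h_1,h_2): lcm = x_1x_3. S = -3/26x_2^2 - 9/130x_2x_3 + 33/520x_2 + 47/260x_3 + 27/520.
  leading term x_2^2: no divisor's leading term divides it; move -3/26x_2^2 to the remainder.
  leading term x_2x_3: no divisor's leading term divides it; move -9/130x_2x_3 to the remainder.
  leading term x_2: no divisor's leading term divides it; move 33/520x_2 to the remainder.
  leading term x_3: no divisor's leading term divides it; move 47/260x_3 to the remainder.
  leading term 1: no divisor's leading term divides it; move 27/520 to the remainder.
  remainder -3/26x_2^2 - 9/130x_2x_3 + 33/520x_2 + 47/260x_3 + 27/520 ≠ 0; add k_3 = -3/26x_2^2 - 9/130x_2x_3 + 33/520x_2 + 47/260x_3 + 27/520 to the basis.

The other S-polynomials (S(h_1,k_3), S(h_2,k_3)) all reduce to 0 modulo the current basis, so we have a Gröbner basis.
Inter-reduce: drop elements whose leading term is divisible by another's, tail-reduce, and make monic.
Reduced Gröbner basis: {x_1x_3 - 4/5x_2x_3 + 19/10x_2 + 21/5x_3 - 19/10, x_2^2 + 3/5x_2x_3 - 11/20x_2 - 47/30x_3 - 9/20}.

Since the reduced bases disagree, the two ideals are not the same.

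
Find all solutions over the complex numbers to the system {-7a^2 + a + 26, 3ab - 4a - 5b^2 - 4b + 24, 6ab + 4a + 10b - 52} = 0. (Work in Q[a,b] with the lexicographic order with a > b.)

{(2, 2)}

Compute a lex Gröbner basis by Buchberger's algorithm.
f_1 = -7a^2 + a + 26, LT = a^2.
f_2 = 3ab - 4a - 5b^2 - 4b + 24, LT = ab.
f_3 = 6ab + 4a + 10b - 52, LT = ab.

S(f_1,f_2): lcm = a^2b. S = 4/3a^2 + 5/3ab^2 + 25/21ab - 8a - 26/7b.
  leading term a^2: subtract (-4/21)·f_1 from 4/3a^2 + 5/3ab^2 + 25/21ab - 8a - 26/7b → 5/3ab^2 + 25/21ab - 164/21a - 26/7b + 104/21
  leading term ab^2: subtract (5/9b)·f_2 from 5/3ab^2 + 25/21ab - 164/21a - 26/7b + 104/21 → 215/63ab - 164/21a + 25/9b^3 + 20/9b^2 - 358/21b + 104/21
  leading term ab: subtract (215/189)·f_2 from 215/63ab - 164/21a + 25/9b^3 + 20/9b^2 - 358/21b + 104/21 → -88/27a + 25/9b^3 + 1495/189b^2 - 2362/189b - 1408/63
  leading term a: no divisor's leading term divides it; move -88/27a to the remainder.
  leading term b^3: no divisor's leading term divides it; move 25/9b^3 to the remainder.
  leading term b^2: no divisor's leading term divides it; move 1495/189b^2 to the remainder.
  leading term b: no divisor's leading term divides it; move -2362/189b to the remainder.
  leading term 1: no divisor's leading term divides it; move -1408/63 to the remainder.
  remainder -88/27a + 25/9b^3 + 1495/189b^2 - 2362/189b - 1408/63 ≠ 0; add h_4 = -88/27a + 25/9b^3 + 1495/189b^2 - 2362/189b - 1408/63 to the basis.

S(f_1,f_3): lcm = a^2b. S = -2/3a^2 - 38/21ab + 26/3a - 26/7b.
  leading term a^2: subtract (2/21)·f_1 from -2/3a^2 - 38/21ab + 26/3a - 26/7b → -38/21ab + 60/7a - 26/7b - 52/21
  leading term ab: subtract (-38/63)·f_2 from -38/21ab + 60/7a - 26/7b - 52/21 → 388/63a - 190/63b^2 - 386/63b + 12
  leading term a: subtract (-291/154)·h_4 from 388/63a - 190/63b^2 - 386/63b + 12 → 2425/462b^3 + 38585/3234b^2 - 16031/539b - 4444/147
  leading term b^3: no divisor's leading term divides it; move 2425/462b^3 to the remainder.
  leading term b^2: no divisor's leading term divides it; move 38585/3234b^2 to the remainder.
  leading term b: no divisor's leading term divides it; move -16031/539b to the remainder.
  leading term 1: no divisor's leading term divides it; move -4444/147 to the remainder.
  remainder 2425/462b^3 + 38585/3234b^2 - 16031/539b - 4444/147 ≠ 0; add h_5 = 2425/462b^3 + 38585/3234b^2 - 16031/539b - 4444/147 to the basis.

S(f_2,f_3): lcm = ab. S = -2a - 5/3b^2 - 3b + 50/3.
  leading term a: subtract (27/44)·h_4 from -2a - 5/3b^2 - 3b + 50/3 → -75/44b^3 - 6025/924b^2 + 719/154b + 638/21
  leading term b^3: subtract (-63/194)·h_5 from -75/44b^3 - 6025/924b^2 + 719/154b + 638/21 → -770/291b^2 - 484/97b + 5984/291
  leading term b^2: no divisor's leading term divides it; move -770/291b^2 to the remainder.
  leading term b: no divisor's leading term divides it; move -484/97b to the remainder.
  leading term 1: no divisor's leading term divides it; move 5984/291 to the remainder.
  remainder -770/291b^2 - 484/97b + 5984/291 ≠ 0; add h_6 = -770/291b^2 - 484/97b + 5984/291 to the basis.

S(f_1,h_4): lcm = a^2. S = 75/88ab^3 + 1495/616ab^2 - 1181/308ab - 7a - 26/7.
  leading term ab^3: subtract (25/88b^2)·f_2 from 75/88ab^3 + 1495/616ab^2 - 1181/308ab - 7a - 26/7 → 2195/616ab^2 - 1181/308ab - 7a + 125/88b^4 + 25/22b^3 - 75/11b^2 - 26/7
  leading term ab^2: subtract (2195/1848b)·f_2 from 2195/616ab^2 - 1181/308ab - 7a + 125/88b^4 + 25/22b^3 - 75/11b^2 - 26/7 → 11/12ab - 7a + 125/88b^4 + 13075/1848b^3 - 955/462b^2 - 2195/77b - 26/7
  leading term ab: subtract (11/36)·f_2 from 11/12ab - 7a + 125/88b^4 + 13075/1848b^3 - 955/462b^2 - 2195/77b - 26/7 → -52/9a + 125/88b^4 + 13075/1848b^3 - 1495/2772b^2 - 18908/693b - 232/21
  leading term a: subtract (39/22)·h_4 from -52/9a + 125/88b^4 + 13075/1848b^3 - 1495/2772b^2 - 18908/693b - 232/21 → 125/88b^4 + 1325/616b^3 - 4485/308b^2 - 395/77b + 200/7
  leading term b^4: subtract (105/388b)·h_5 from 125/88b^4 + 1325/616b^3 - 4485/308b^2 - 395/77b + 200/7 → -1150/1067b^3 - 48645/7469b^2 + 22790/7469b + 200/7
  leading term b^3: subtract (-1932/9409)·h_5 from -1150/1067b^3 - 48645/7469b^2 + 22790/7469b + 200/7 → -267605/65863b^2 - 201266/65863b + 1472952/65863
  leading term b^2: subtract (160563/104566)·h_6 from -267605/65863b^2 - 201266/65863b + 1472952/65863 → 21892/4753b - 43784/4753
  leading term b: no divisor's leading term divides it; move 21892/4753b to the remainder.
  leading term 1: no divisor's leading term divides it; move -43784/4753 to the remainder.
  remainder 21892/4753b - 43784/4753 ≠ 0; add h_7 = 21892/4753b - 43784/4753 to the basis.

The other S-polynomials (S(f_2,h_4), S(f_3,h_4), S(f_1,h_5), S(f_2,h_5), S(f_3,h_5), S(h_4,h_5), S(f_1,h_6), S(f_2,h_6), S(f_3,h_6), S(h_4,h_6), S(h_5,h_6), S(f_1,h_7), S(f_2,h_7), S(f_3,h_7), S(h_4,h_7), S(h_5,h_7), S(h_6,h_7)) all reduce to 0 modulo the current basis, so we have a Gröbner basis.
Inter-reduce: drop elements whose leading term is divisible by another's, tail-reduce, and make monic.
Reduced Gröbner basis: {a - 2, b - 2}.

Elimination: the polynomial b - 2 lies in the elimination ideal for b, so b ∈ {2}. For each such b, the remaining basis elements (now univariate) give the rest of the solution.
  b = 2: the earlier basis element becomes a - 2 = 0, giving a = 2 — point (2, 2).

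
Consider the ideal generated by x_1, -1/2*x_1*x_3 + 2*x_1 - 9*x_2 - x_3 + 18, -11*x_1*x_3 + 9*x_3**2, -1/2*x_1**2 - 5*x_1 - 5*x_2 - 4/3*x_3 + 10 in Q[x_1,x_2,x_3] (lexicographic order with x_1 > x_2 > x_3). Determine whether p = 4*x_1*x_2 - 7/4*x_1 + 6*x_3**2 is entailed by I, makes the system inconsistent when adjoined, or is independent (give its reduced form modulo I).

4*x_1*x_2 - 7/4*x_1 + 6*x_3**2 lies in I (it reduces to 0).

First compute the reduced Gröbner basis of I by Buchberger's algorithm.
f_1 = x_1, LT = x_1.
f_2 = -1/2*x_1*x_3 + 2*x_1 - 9*x_2 - x_3 + 18, LT = x_1*x_3.
f_3 = -11*x_1*x_3 + 9*x_3**2, LT = x_1*x_3.
f_4 = -1/2*x_1**2 - 5*x_1 - 5*x_2 - 4/3*x_3 + 10, LT = x_1**2.

S(f_1,f_2): lcm = x_1*x_3. S = 4*x_1 - 18*x_2 - 2*x_3 + 36.
  reduce S modulo (f_1, f_2, f_3, f_4):
  remainder -18*x_2 - 2*x_3 + 36 ≠ 0; add h_5 = -18*x_2 - 2*x_3 + 36 to the basis.

S(f_1,f_3): lcm = x_1*x_3. S = 9/11*x_3**2.
  reduce S modulo (f_1, f_2, f_3, f_4, h_5):
  remainder 9/11*x_3**2 ≠ 0; add h_6 = 9/11*x_3**2 to the basis.

S(f_1,f_4): lcm = x_1**2. S = -10*x_1 - 10*x_2 - 8/3*x_3 + 20.
  reduce S modulo (f_1, f_2, f_3, f_4, h_5, h_6):
  remainder -14/9*x_3 ≠ 0; add h_7 = -14/9*x_3 to the basis.

The other S-polynomials (S(f_2,f_3), S(f_2,f_4), S(f_3,f_4), S(f_1,h_5), S(f_2,h_5), S(f_3,h_5), S(f_4,h_5), S(f_1,h_6), S(f_2,h_6), S(f_3,h_6), S(f_4,h_6), S(h_5,h_6), S(f_1,h_7), S(f_2,h_7), S(f_3,h_7), S(f_4,h_7), S(h_5,h_7), S(h_6,h_7)) all reduce to 0 modulo the current basis, so we have a Gröbner basis.
Inter-reduce: drop elements whose leading term is divisible by another's, tail-reduce, and make monic.
Reduced Gröbner basis: {x_1, x_2 - 2, x_3}.
Label its elements g_1 = x_1, g_2 = x_2 - 2, g_3 = x_3.

Reduce p = 4*x_1*x_2 - 7/4*x_1 + 6*x_3**2 modulo G:
  leading term x_1*x_2: subtract (4*x_2)·g_1 from 4*x_1*x_2 - 7/4*x_1 + 6*x_3**2 → -7/4*x_1 + 6*x_3**2
  leading term x_1: subtract (-7/4)·g_1 from -7/4*x_1 + 6*x_3**2 → 6*x_3**2
  leading term x_3**2: subtract (6*x_3)·g_3 from 6*x_3**2 → 0
  normal form = 0.
Since the normal form is 0, p ∈ I.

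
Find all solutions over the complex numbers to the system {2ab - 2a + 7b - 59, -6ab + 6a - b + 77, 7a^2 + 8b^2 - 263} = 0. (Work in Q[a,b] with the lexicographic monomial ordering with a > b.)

Compute a lex Gröbner basis by Buchberger's algorithm.
f_1 = 2ab - 2a + 7b - 59, LT = ab.
f_2 = -6ab + 6a - b + 77, LT = ab.
f_3 = 7a^2 + 8b^2 - 263, LT = a^2.

S(f_1,f_2): lcm = ab. S = 10/3b - 50/3.
  leading term b: no divisor's leading term divides it; move 10/3b to the remainder.
  leading term 1: no divisor's leading term divides it; move -50/3 to the remainder.
  remainder 10/3b - 50/3 ≠ 0; add h_4 = 10/3b - 50/3 to the basis.

S(f_1,f_3): lcm = a^2b. S = -a^2 + 7/2ab - 59/2a - 8/7b^3 + 263/7b.
  leading term a^2: subtract (-1/7)·f_3 from -a^2 + 7/2ab - 59/2a - 8/7b^3 + 263/7b → 7/2ab - 59/2a - 8/7b^3 + 8/7b^2 + 263/7b - 263/7
  leading term ab: subtract (7/4)·f_1 from 7/2ab - 59/2a - 8/7b^3 + 8/7b^2 + 263/7b - 263/7 → -26a - 8/7b^3 + 8/7b^2 + 709/28b + 1839/28
  leading term a: no divisor's leading term divides it; move -26a to the remainder.
  leading term b^3: subtract (-12/35b^2)·h_4 from -8/7b^3 + 8/7b^2 + 709/28b + 1839/28 → -32/7b^2 + 709/28b + 1839/28
  leading term b^2: subtract (-48/35b)·h_4 from -32/7b^2 + 709/28b + 1839/28 → 69/28b + 1839/28
  leading term b: subtract (207/280)·h_4 from 69/28b + 1839/28 → 78
  leading term 1: no divisor's leading term divides it; move 78 to the remainder.
  remainder -26a + 78 ≠ 0; add h_5 = -26a + 78 to the basis.

The other S-polynomials (S(f_2,f_3), S(f_1,h_4), S(f_2,h_4), S(f_3,h_4), S(f_1,h_5), S(f_2,h_5), S(f_3,h_5), S(h_4,h_5)) all reduce to 0 modulo the current basis, so we have a Gröbner basis.
Inter-reduce: drop elements whose leading term is divisible by another's, tail-reduce, and make monic.
Reduced Gröbner basis: {a - 3, b - 5}.

Elimination: the polynomial b - 5 lies in the elimination ideal for b, so b ∈ {5}. For each such b, the remaining basis elements (now univariate) give the rest of the solution.
  b = 5: the earlier basis element becomes a - 3 = 0, giving a = 3 — point (3, 5).
Substituting each solution back into the original system confirms all equations vanish.

{(3, 5)}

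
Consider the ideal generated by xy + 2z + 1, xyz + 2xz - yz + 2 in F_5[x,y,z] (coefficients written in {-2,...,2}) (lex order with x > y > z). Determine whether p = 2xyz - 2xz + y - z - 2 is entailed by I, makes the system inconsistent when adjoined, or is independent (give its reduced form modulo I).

First compute the reduced Gröbner basis of I by Buchberger's algorithm.
f_1 = xy + 2z + 1, LT = xy.
f_2 = xyz + 2xz - yz + 2, LT = xyz.

S(f_1,f_2): lcm = xyz. S = -2xz + yz + 2z^{2} + z - 2.
  reduce S modulo (f_1, f_2):
  remainder -2xz + yz + 2z^{2} + z - 2 ≠ 0; add h_3 = -2xz + yz + 2z^{2} + z - 2 to the basis.

S(f_1,h_3): lcm = xyz. S = -2y^{2}z + yz^{2} - 2yz - y + 2z^{2} + z.
  reduce S modulo (f_1, f_2, h_3):
  remainder -2y^{2}z + yz^{2} - 2yz - y + 2z^{2} + z ≠ 0; add h_4 = -2y^{2}z + yz^{2} - 2yz - y + 2z^{2} + z to the basis.

The other S-polynomials (S(f_2,h_3), S(f_1,h_4), S(f_2,h_4), S(h_3,h_4)) all reduce to 0 modulo the current basis, so we have a Gröbner basis.
Inter-reduce: drop elements whose leading term is divisible by another's, tail-reduce, and make monic.
Reduced Gröbner basis: {xy + 2z + 1, xz + 2yz - z^{2} + 2z + 1, y^{2}z + 2yz^{2} + yz - 2y - z^{2} + 2z}.
Label its elements g_1 = xy + 2z + 1, g_2 = xz + 2yz - z^{2} + 2z + 1, g_3 = y^{2}z + 2yz^{2} + yz - 2y - z^{2} + 2z.

Reduce p = 2xyz - 2xz + y - z - 2 modulo G:
  leading term xyz: subtract (2z)·g_1 from 2xyz - 2xz + y - z - 2 → -2xz + y + z^{2} + 2z - 2
  leading term xz: subtract (-2)·g_2 from -2xz + y + z^{2} + 2z - 2 → -yz + y - z^{2} + z
  leading term yz: no divisor's leading term divides it; move -yz to the remainder.
  leading term y: no divisor's leading term divides it; move y to the remainder.
  leading term z^{2}: no divisor's leading term divides it; move -z^{2} to the remainder.
  leading term z: no divisor's leading term divides it; move z to the remainder.
  normal form = -yz + y - z^{2} + z.
The normal form is nonzero, so p ∉ I. Since p minus its normal form lies in I, I + (p) = I + (r) where r = -yz + y - z^{2} + z; decide whether this ideal is the whole ring.
Run Buchberger on G together with r (pairs among the g_i already reduce to 0 since G is a Gröbner basis):
g_1 = xy + 2z + 1, LT = xy.
g_2 = xz + 2yz - z^{2} + 2z + 1, LT = xz.
g_3 = y^{2}z + 2yz^{2} + yz - 2y - z^{2} + 2z, LT = y^{2}z.
r = -yz + y - z^{2} + z, LT = yz.

S(g_1,r): lcm = xyz. S = xy - xz^{2} + xz + 2z^{2} + z.
  reduce S modulo (g_1, g_2, g_3, r):
  remainder 2z^{3} + 2z^{2} - 2z - 2 ≠ 0; add m_5 = 2z^{3} + 2z^{2} - 2z - 2 to the basis.

S(g_3,r): lcm = y^{2}z. S = y^{2} + yz^{2} + 2yz - 2y - z^{2} + 2z.
  reduce S modulo (g_1, g_2, g_3, r, m_5):
  remainder y^{2} + y - 2z^{2} - z - 1 ≠ 0; add m_6 = y^{2} + y - 2z^{2} - z - 1 to the basis.

S(g_2,m_5): lcm = xz^{3}. S = -xz^{2} + xz + x + 2yz^{3} - z^{4} + 2z^{3} + z^{2}.
  reduce S modulo (g_1, g_2, g_3, r, m_5, m_6):
  remainder x + 2y + z^{2} + 1 ≠ 0; add m_7 = x + 2y + z^{2} + 1 to the basis.

The other S-polynomials (S(g_1,g_2), S(g_1,g_3), S(g_2,g_3), S(g_2,r), S(g_1,m_5), S(g_3,m_5), S(r,m_5), S(g_1,m_6), S(g_2,m_6), S(g_3,m_6), S(r,m_6), S(m_5,m_6), S(g_1,m_7), S(g_2,m_7), S(g_3,m_7), S(r,m_7), S(m_5,m_7), S(m_6,m_7)) all reduce to 0 modulo the current basis, so we have a Gröbner basis.
Inter-reduce: drop elements whose leading term is divisible by another's, tail-reduce, and make monic.
Reduced Gröbner basis: {x + 2y + z^{2} + 1, y^{2} + y - 2z^{2} - z - 1, yz - y + z^{2} - z, z^{3} + z^{2} - z - 1}.
The reduced Gröbner basis of I + (p) is {x + 2y + z^{2} + 1, y^{2} + y - 2z^{2} - z - 1, yz - y + z^{2} - z, z^{3} + z^{2} - z - 1} ≠ {1}, a proper ideal, so the enlarged system stays consistent: p is independent of I, with normal form -yz + y - z^{2} + z.

2xyz - 2xz + y - z - 2 is independent of I; its normal form modulo I is -yz + y - z^{2} + z.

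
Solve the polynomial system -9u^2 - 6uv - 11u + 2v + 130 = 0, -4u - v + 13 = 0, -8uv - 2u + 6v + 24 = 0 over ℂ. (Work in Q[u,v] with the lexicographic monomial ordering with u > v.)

Compute a lex Gröbner basis by Buchberger's algorithm.
f_1 = -9u^2 - 6uv - 11u + 2v + 130, LT = u^2.
f_2 = -4u - v + 13, LT = u.
f_3 = -8uv - 2u + 6v + 24, LT = uv.

S(f_1,f_2): lcm = u^2. S = 5/12uv + 161/36u - 2/9v - 130/9.
  leading term uv: subtract (-5/48v)·f_2 from 5/12uv + 161/36u - 2/9v - 130/9 → 161/36u - 5/48v^2 + 163/144v - 130/9
  leading term u: subtract (-161/144)·f_2 from 161/36u - 5/48v^2 + 163/144v - 130/9 → -5/48v^2 + 1/72v + 13/144
  leading term v^2: no divisor's leading term divides it; move -5/48v^2 to the remainder.
  leading term v: no divisor's leading term divides it; move 1/72v to the remainder.
  leading term 1: no divisor's leading term divides it; move 13/144 to the remainder.
  remainder -5/48v^2 + 1/72v + 13/144 ≠ 0; add h_4 = -5/48v^2 + 1/72v + 13/144 to the basis.

S(f_1,f_3): lcm = u^2v. S = -1/4u^2 + 2/3uv^2 + 71/36uv + 3u - 2/9v^2 - 130/9v.
  leading term u^2: subtract (1/36)·f_1 from -1/4u^2 + 2/3uv^2 + 71/36uv + 3u - 2/9v^2 - 130/9v → 2/3uv^2 + 77/36uv + 119/36u - 2/9v^2 - 29/2v - 65/18
  leading term uv^2: subtract (-1/6v^2)·f_2 from 2/3uv^2 + 77/36uv + 119/36u - 2/9v^2 - 29/2v - 65/18 → 77/36uv + 119/36u - 1/6v^3 + 35/18v^2 - 29/2v - 65/18
  leading term uv: subtract (-77/144v)·f_2 from 77/36uv + 119/36u - 1/6v^3 + 35/18v^2 - 29/2v - 65/18 → 119/36u - 1/6v^3 + 203/144v^2 - 1087/144v - 65/18
  leading term u: subtract (-119/144)·f_2 from 119/36u - 1/6v^3 + 203/144v^2 - 1087/144v - 65/18 → -1/6v^3 + 203/144v^2 - 67/8v + 1027/144
  leading term v^3: subtract (8/5v)·h_4 from -1/6v^3 + 203/144v^2 - 67/8v + 1027/144 → 111/80v^2 - 3067/360v + 1027/144
  leading term v^2: subtract (-333/25)·h_4 from 111/80v^2 - 3067/360v + 1027/144 → -7501/900v + 7501/900
  leading term v: no divisor's leading term divides it; move -7501/900v to the remainder.
  leading term 1: no divisor's leading term divides it; move 7501/900 to the remainder.
  remainder -7501/900v + 7501/900 ≠ 0; add h_5 = -7501/900v + 7501/900 to the basis.

The other S-polynomials (S(f_2,f_3), S(f_1,h_4), S(f_2,h_4), S(f_3,h_4), S(f_1,h_5), S(f_2,h_5), S(f_3,h_5), S(h_4,h_5)) all reduce to 0 modulo the current basis, so we have a Gröbner basis.
Inter-reduce: drop elements whose leading term is divisible by another's, tail-reduce, and make monic.
Reduced Gröbner basis: {u - 3, v - 1}.

Since the basis is lex-ordered, v - 1 is univariate in v. Its roots are {1}. Back-substituting each root into the other basis elements fixes the other coordinates.
  v = 1: the earlier basis element becomes u - 3 = 0, giving u = 3 — point (3, 1).

{(3, 1)}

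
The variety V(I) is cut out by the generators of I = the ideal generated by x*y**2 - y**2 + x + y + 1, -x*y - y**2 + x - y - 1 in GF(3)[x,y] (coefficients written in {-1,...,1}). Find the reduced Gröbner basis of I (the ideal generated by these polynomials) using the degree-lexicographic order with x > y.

G = {y**3 + x + y, x**2 - y**2 - x + y, x*y + y**2 - x + y + 1}

f_1 = x*y**2 - y**2 + x + y + 1, LT = x*y**2.
f_2 = -x*y - y**2 + x - y - 1, LT = x*y.

S(f_1,f_2): lcm = x*y**2. S = -y**3 + x*y + y**2 + x + 1.
  leading term y**3: no divisor's leading term divides it; move -y**3 to the remainder.
  leading term x*y: subtract (-1)·f_2 from x*y + y**2 + x + 1 → -x - y
  leading term x: no divisor's leading term divides it; move -x to the remainder.
  leading term y: no divisor's leading term divides it; move -y to the remainder.
  remainder -y**3 - x - y ≠ 0; add g_3 = -y**3 - x - y to the basis.

S(f_1,g_3): lcm = x*y**3. S = -y**3 - x**2 + y**2 + y.
  leading term y**3: subtract (1)·g_3 from -y**3 - x**2 + y**2 + y → -x**2 + y**2 + x - y
  leading term x**2: no divisor's leading term divides it; move -x**2 to the remainder.
  leading term y**2: no divisor's leading term divides it; move y**2 to the remainder.
  leading term x: no divisor's leading term divides it; move x to the remainder.
  leading term y: no divisor's leading term divides it; move -y to the remainder.
  remainder -x**2 + y**2 + x - y ≠ 0; add g_4 = -x**2 + y**2 + x - y to the basis.

The other S-polynomials (S(f_2,g_3), S(f_1,g_4), S(f_2,g_4), S(g_3,g_4)) all reduce to 0 modulo the current basis, so we have a Gröbner basis.
Inter-reduce: drop elements whose leading term is divisible by another's, tail-reduce, and make monic.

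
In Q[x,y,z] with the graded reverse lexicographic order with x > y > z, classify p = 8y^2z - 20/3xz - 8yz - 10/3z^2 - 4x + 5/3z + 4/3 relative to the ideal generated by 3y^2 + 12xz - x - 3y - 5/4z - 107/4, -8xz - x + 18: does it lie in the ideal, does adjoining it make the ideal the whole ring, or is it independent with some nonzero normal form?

8y^2z - 20/3xz - 8yz - 10/3z^2 - 4x + 5/3z + 4/3 is independent of I; its normal form modulo I is -4x + z + 4/3.

First compute the reduced Gröbner basis of I by Buchberger's algorithm.
f_1 = 3y^2 + 12xz - x - 3y - 5/4z - 107/4, LT = y^2.
f_2 = -8xz - x + 18, LT = xz.

The S-polynomials (S(f_1,f_2)) all reduce to 0 modulo the current basis, so we have a Gröbner basis.
Inter-reduce: drop elements whose leading term is divisible by another's, tail-reduce, and make monic.
Reduced Gröbner basis: {y^2 - 5/6x - y - 5/12z + 1/12, xz + 1/8x - 9/4}.
Label its elements g_1 = y^2 - 5/6x - y - 5/12z + 1/12, g_2 = xz + 1/8x - 9/4.

Reduce p = 8y^2z - 20/3xz - 8yz - 10/3z^2 - 4x + 5/3z + 4/3 modulo G:
  leading term y^2z: subtract (8z)·g_1 from 8y^2z - 20/3xz - 8yz - 10/3z^2 - 4x + 5/3z + 4/3 → -4x + z + 4/3
  leading term x: no divisor's leading term divides it; move -4x to the remainder.
  leading term z: no divisor's leading term divides it; move z to the remainder.
  leading term 1: no divisor's leading term divides it; move 4/3 to the remainder.
  normal form = -4x + z + 4/3.
The normal form is nonzero, so p ∉ I. Since p minus its normal form lies in I, I + (p) = I + (r) where r = -4x + z + 4/3; decide whether this ideal is the whole ring.
Run Buchberger on G together with r (pairs among the g_i already reduce to 0 since G is a Gröbner basis):
g_1 = y^2 - 5/6x - y - 5/12z + 1/12, LT = y^2.
g_2 = xz + 1/8x - 9/4, LT = xz.
r = -4x + z + 4/3, LT = x.

S(g_2,r): lcm = xz. S = 1/4z^2 + 1/8x + 1/3z - 9/4.
  leading term z^2: no divisor's leading term divides it; move 1/4z^2 to the remainder.
  leading term x: subtract (-1/32)·r from 1/8x + 1/3z - 9/4 → 35/96z - 53/24
  leading term z: no divisor's leading term divides it; move 35/96z to the remainder.
  leading term 1: no divisor's leading term divides it; move -53/24 to the remainder.
  remainder 1/4z^2 + 35/96z - 53/24 ≠ 0; add m_4 = 1/4z^2 + 35/96z - 53/24 to the basis.

The other S-polynomials (S(g_1,g_2), S(g_1,r), S(g_1,m_4), S(g_2,m_4), S(r,m_4)) all reduce to 0 modulo the current basis, so we have a Gröbner basis.
Inter-reduce: drop elements whose leading term is divisible by another's, tail-reduce, and make monic.
Reduced Gröbner basis: {y^2 - y - 5/8z - 7/36, z^2 + 35/24z - 53/6, x - 1/4z - 1/3}.
The reduced Gröbner basis of I + (p) is {y^2 - y - 5/8z - 7/36, z^2 + 35/24z - 53/6, x - 1/4z - 1/3} ≠ {1}, a proper ideal, so the enlarged system stays consistent: p is independent of I, with normal form -4x + z + 4/3.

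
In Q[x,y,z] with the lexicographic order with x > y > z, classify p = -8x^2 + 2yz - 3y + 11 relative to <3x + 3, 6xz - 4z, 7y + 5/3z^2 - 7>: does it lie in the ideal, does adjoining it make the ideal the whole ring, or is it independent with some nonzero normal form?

First compute the reduced Gröbner basis of I by Buchberger's algorithm.
f_1 = 3x + 3, LT = x.
f_2 = 6xz - 4z, LT = xz.
f_3 = 7y + 5/3z^2 - 7, LT = y.

S(f_1,f_2): lcm = xz. S = 5/3z.
  leading term z: no divisor's leading term divides it; move 5/3z to the remainder.
  remainder 5/3z ≠ 0; add h_4 = 5/3z to the basis.

S(f_1,f_3): leading monomials are coprime, so the S-polynomial reduces to 0 (Buchberger's first criterion).
S(f_2,f_3): leading monomials are coprime, so the S-polynomial reduces to 0 (Buchberger's first criterion).
S(f_1,h_4): leading monomials are coprime, so the S-polynomial reduces to 0 (Buchberger's first criterion).
S(f_2,h_4): lcm = xz. S = -2/3z.
  leading term z: subtract (-2/5)·h_4 from -2/3z → 0
  remainder 0.

S(f_3,h_4): leading monomials are coprime, so the S-polynomial reduces to 0 (Buchberger's first criterion).
Every S-polynomial of the final basis reduces to 0, so we have a Gröbner basis.
Inter-reduce: drop elements whose leading term is divisible by another's, tail-reduce, and make monic.
Reduced Gröbner basis: {x + 1, y - 1, z}.
Label its elements g_1 = x + 1, g_2 = y - 1, g_3 = z.

Reduce p = -8x^2 + 2yz - 3y + 11 modulo G:
  leading term x^2: subtract (-8x)·g_1 from -8x^2 + 2yz - 3y + 11 → 8x + 2yz - 3y + 11
  leading term x: subtract (8)·g_1 from 8x + 2yz - 3y + 11 → 2yz - 3y + 3
  leading term yz: subtract (2z)·g_2 from 2yz - 3y + 3 → -3y + 2z + 3
  leading term y: subtract (-3)·g_2 from -3y + 2z + 3 → 2z
  leading term z: subtract (2)·g_3 from 2z → 0
  normal form = 0.
Since the normal form is 0, p ∈ I.

-8x^2 + 2yz - 3y + 11 lies in I (it reduces to 0).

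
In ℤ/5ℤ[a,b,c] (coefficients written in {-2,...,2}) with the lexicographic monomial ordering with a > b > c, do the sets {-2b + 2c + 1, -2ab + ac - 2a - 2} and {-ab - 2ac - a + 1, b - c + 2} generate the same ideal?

Since reduced Gröbner bases are canonical representatives of ideals under a given ordering, it suffices to compute and compare them.
Buchberger on the first generating set:
f_1 = -2b + 2c + 1, LT = b.
f_2 = -2ab + ac - 2a - 2, LT = ab.

S(f_1,f_2): lcm = ab. S = 2ac + a - 1.
  leading term ac: no divisor's leading term divides it; move 2ac to the remainder.
  leading term a: no divisor's leading term divides it; move a to the remainder.
  leading term 1: no divisor's leading term divides it; move -1 to the remainder.
  remainder 2ac + a - 1 ≠ 0; add g_3 = 2ac + a - 1 to the basis.

The other S-polynomials (S(f_1,g_3), S(f_2,g_3)) all reduce to 0 modulo the current basis, so we have a Gröbner basis.
Inter-reduce: drop elements whose leading term is divisible by another's, tail-reduce, and make monic.
Reduced Gröbner basis: {ac - 2a + 2, b - c + 2}.

Buchberger on the second generating set:
h_1 = -ab - 2ac - a + 1, LT = ab.
h_2 = b - c + 2, LT = b.

S(h_1,h_2): lcm = ab. S = -2ac - a - 1.
  leading term ac: no divisor's leading term divides it; move -2ac to the remainder.
  leading term a: no divisor's leading term divides it; move -a to the remainder.
  leading term 1: no divisor's leading term divides it; move -1 to the remainder.
  remainder -2ac - a - 1 ≠ 0; add k_3 = -2ac - a - 1 to the basis.

The other S-polynomials (S(h_1,k_3), S(h_2,k_3)) all reduce to 0 modulo the current basis, so we have a Gröbner basis.
Inter-reduce: drop elements whose leading term is divisible by another's, tail-reduce, and make monic.
Reduced Gröbner basis: {ac - 2a - 2, b - c + 2}.

Since the reduced bases disagree, the two ideals are not the same.
The choice of monomial ordering does not affect the verdict — as long as both bases are computed under the same ordering, their equality decides ideal equality.

No, the ideals differ.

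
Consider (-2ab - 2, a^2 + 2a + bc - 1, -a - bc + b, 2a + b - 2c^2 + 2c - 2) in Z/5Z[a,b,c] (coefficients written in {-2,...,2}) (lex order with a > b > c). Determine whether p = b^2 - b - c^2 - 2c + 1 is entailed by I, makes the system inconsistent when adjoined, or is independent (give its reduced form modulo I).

First compute the reduced Gröbner basis of I by Buchberger's algorithm.
f_1 = -2ab - 2, LT = ab.
f_2 = a^2 + 2a + bc - 1, LT = a^2.
f_3 = -a - bc + b, LT = a.
f_4 = 2a + b - 2c^2 + 2c - 2, LT = a.

S(f_1,f_2): lcm = a^2b. S = -2ab + a - b^2c + b.
  reduce S modulo (f_1, f_2, f_3, f_4):
  remainder -b^2c - bc + 2b + 2 ≠ 0; add h_5 = -b^2c - bc + 2b + 2 to the basis.

S(f_1,f_3): lcm = ab. S = -b^2c + b^2 + 1.
  reduce S modulo (f_1, f_2, f_3, f_4, h_5):
  remainder b^2 + bc - 2b - 1 ≠ 0; add h_6 = b^2 + bc - 2b - 1 to the basis.

S(f_1,f_4): lcm = ab. S = 2b^2 + bc^2 - bc + b + 1.
  reduce S modulo (f_1, f_2, f_3, f_4, h_5, h_6):
  remainder bc^2 + 2bc - 2 ≠ 0; add h_7 = bc^2 + 2bc - 2 to the basis.

S(f_2,f_3): lcm = a^2. S = -abc + ab + 2a + bc - 1.
  reduce S modulo (f_1, f_2, f_3, f_4, h_5, h_6, h_7):
  remainder -bc + 2b + c - 2 ≠ 0; add h_8 = -bc + 2b + c - 2 to the basis.

S(f_2,f_4): lcm = a^2. S = 2ab + ac^2 - ac - 2a + bc - 1.
  reduce S modulo (f_1, f_2, f_3, f_4, h_5, h_6, h_7, h_8):
  remainder b + 2c + 2 ≠ 0; add h_9 = b + 2c + 2 to the basis.

S(f_3,f_4): lcm = a. S = bc + b + c^2 - c + 1.
  reduce S modulo (f_1, f_2, f_3, f_4, h_5, h_6, h_7, h_8, h_9):
  remainder c^2 - c - 2 ≠ 0; add h_10 = c^2 - c - 2 to the basis.

S(h_5,h_7): lcm = b^2c^2. S = -2b^2c + bc^2 - 2bc + 2b - 2c.
  reduce S modulo (f_1, f_2, f_3, f_4, h_5, h_6, h_7, h_8, h_9, h_10):
  remainder -2c - 1 ≠ 0; add h_11 = -2c - 1 to the basis.

The other S-polynomials (S(f_1,h_5), S(f_2,h_5), S(f_3,h_5), S(f_4,h_5), S(f_1,h_6), S(f_2,h_6), S(f_3,h_6), S(f_4,h_6), S(h_5,h_6), S(f_1,h_7), S(f_2,h_7), S(f_3,h_7), S(f_4,h_7), S(h_6,h_7), S(f_1,h_8), S(f_2,h_8), S(f_3,h_8), S(f_4,h_8), S(h_5,h_8), S(h_6,h_8), S(h_7,h_8), S(f_1,h_9), S(f_2,h_9), S(f_3,h_9), S(f_4,h_9), S(h_5,h_9), S(h_6,h_9), S(h_7,h_9), S(h_8,h_9), S(f_1,h_10), S(f_2,h_10), S(f_3,h_10), S(f_4,h_10), S(h_5,h_10), S(h_6,h_10), S(h_7,h_10), S(h_8,h_10), S(h_9,h_10), S(f_1,h_11), S(f_2,h_11), S(f_3,h_11), S(f_4,h_11), S(h_5,h_11), S(h_6,h_11), S(h_7,h_11), S(h_8,h_11), S(h_9,h_11), S(h_10,h_11)) all reduce to 0 modulo the current basis, so we have a Gröbner basis.
Inter-reduce: drop elements whose leading term is divisible by another's, tail-reduce, and make monic.
Reduced Gröbner basis: {a - 1, b + 1, c - 2}.
Label its elements g_1 = a - 1, g_2 = b + 1, g_3 = c - 2.

Reduce p = b^2 - b - c^2 - 2c + 1 modulo G:
  leading term b^2: subtract (b)·g_2 from b^2 - b - c^2 - 2c + 1 → -2b - c^2 - 2c + 1
  leading term b: subtract (-2)·g_2 from -2b - c^2 - 2c + 1 → -c^2 - 2c - 2
  leading term c^2: subtract (-c)·g_3 from -c^2 - 2c - 2 → c - 2
  leading term c: subtract (1)·g_3 from c - 2 → 0
  normal form = 0.
Since the normal form is 0, p ∈ I.

b^2 - b - c^2 - 2c + 1 lies in I (it reduces to 0).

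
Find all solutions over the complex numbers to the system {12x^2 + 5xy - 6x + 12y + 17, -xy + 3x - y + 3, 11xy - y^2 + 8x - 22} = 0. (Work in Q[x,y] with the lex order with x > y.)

{(-1, -5)}

Compute a lex Gröbner basis by Buchberger's algorithm.
f_1 = 12x^2 + 5xy - 6x + 12y + 17, LT = x^2.
f_2 = -xy + 3x - y + 3, LT = xy.
f_3 = 11xy + 8x - y^2 - 22, LT = xy.

S(f_1,f_2): lcm = x^2y. S = 3x^2 + 5/12xy^2 - 3/2xy + 3x + y^2 + 17/12y.
  leading term x^2: subtract (1/4)·f_1 from 3x^2 + 5/12xy^2 - 3/2xy + 3x + y^2 + 17/12y → 5/12xy^2 - 11/4xy + 9/2x + y^2 - 19/12y - 17/4
  leading term xy^2: subtract (-5/12y)·f_2 from 5/12xy^2 - 11/4xy + 9/2x + y^2 - 19/12y - 17/4 → -3/2xy + 9/2x + 7/12y^2 - 1/3y - 17/4
  leading term xy: subtract (3/2)·f_2 from -3/2xy + 9/2x + 7/12y^2 - 1/3y - 17/4 → 7/12y^2 + 7/6y - 35/4
  leading term y^2: no divisor's leading term divides it; move 7/12y^2 to the remainder.
  leading term y: no divisor's leading term divides it; move 7/6y to the remainder.
  leading term 1: no divisor's leading term divides it; move -35/4 to the remainder.
  remainder 7/12y^2 + 7/6y - 35/4 ≠ 0; add h_4 = 7/12y^2 + 7/6y - 35/4 to the basis.

S(f_1,f_3): lcm = x^2y. S = -8/11x^2 + 67/132xy^2 - 1/2xy + 2x + y^2 + 17/12y.
  leading term x^2: subtract (-2/33)·f_1 from -8/11x^2 + 67/132xy^2 - 1/2xy + 2x + y^2 + 17/12y → 67/132xy^2 - 13/66xy + 18/11x + y^2 + 283/132y + 34/33
  leading term xy^2: subtract (-67/132y)·f_2 from 67/132xy^2 - 13/66xy + 18/11x + y^2 + 283/132y + 34/33 → 175/132xy + 18/11x + 65/132y^2 + 11/3y + 34/33
  leading term xy: subtract (-175/132)·f_2 from 175/132xy + 18/11x + 65/132y^2 + 11/3y + 34/33 → 247/44x + 65/132y^2 + 103/44y + 661/132
  leading term x: no divisor's leading term divides it; move 247/44x to the remainder.
  leading term y^2: subtract (65/77)·h_4 from 65/132y^2 + 103/44y + 661/132 → 179/132y + 409/33
  leading term y: no divisor's leading term divides it; move 179/132y to the remainder.
  leading term 1: no divisor's leading term divides it; move 409/33 to the remainder.
  remainder 247/44x + 179/132y + 409/33 ≠ 0; add h_5 = 247/44x + 179/132y + 409/33 to the basis.

S(f_2,f_3): lcm = xy. S = -41/11x + 1/11y^2 + y - 1.
  leading term x: subtract (-164/247)·h_5 from -41/11x + 1/11y^2 + y - 1 → 1/11y^2 + 15490/8151y + 58925/8151
  leading term y^2: subtract (12/77)·h_4 from 1/11y^2 + 15490/8151y + 58925/8151 → 14008/8151y + 70040/8151
  leading term y: no divisor's leading term divides it; move 14008/8151y to the remainder.
  leading term 1: no divisor's leading term divides it; move 70040/8151 to the remainder.
  remainder 14008/8151y + 70040/8151 ≠ 0; add h_6 = 14008/8151y + 70040/8151 to the basis.

The other S-polynomials (S(f_1,h_4), S(f_2,h_4), S(f_3,h_4), S(f_1,h_5), S(f_2,h_5), S(f_3,h_5), S(h_4,h_5), S(f_1,h_6), S(f_2,h_6), S(f_3,h_6), S(h_4,h_6), S(h_5,h_6)) all reduce to 0 modulo the current basis, so we have a Gröbner basis.
Inter-reduce: drop elements whose leading term is divisible by another's, tail-reduce, and make monic.
Reduced Gröbner basis: {x + 1, y + 5}.

From the last basis element, y + 5 = 0, so y takes values in {-5}. Each choice, substituted upward through the basis, yields the corresponding point(s) of the solution set.
  y = -5: the earlier basis element becomes x + 1 = 0, giving x = -1 — point (-1, -5).
Each listed point satisfies every original equation (direct substitution).
A lex Gröbner basis triangularizes the system, enabling back-substitution.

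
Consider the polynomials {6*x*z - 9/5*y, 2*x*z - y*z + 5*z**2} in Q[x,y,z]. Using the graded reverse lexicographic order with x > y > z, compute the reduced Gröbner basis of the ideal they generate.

f_1 = 6*x*z - 9/5*y, LT = x*z.
f_2 = 2*x*z - y*z + 5*z**2, LT = x*z.

S(f_1,f_2): lcm = x*z. S = 1/2*y*z - 5/2*z**2 - 3/10*y.
  leading term y*z: no divisor's leading term divides it; move 1/2*y*z to the remainder.
  leading term z**2: no divisor's leading term divides it; move -5/2*z**2 to the remainder.
  leading term y: no divisor's leading term divides it; move -3/10*y to the remainder.
  remainder 1/2*y*z - 5/2*z**2 - 3/10*y ≠ 0; add g_3 = 1/2*y*z - 5/2*z**2 - 3/10*y to the basis.

S(f_1,g_3): lcm = x*y*z. S = 5*x*z**2 + 3/5*x*y - 3/10*y**2.
  leading term x*z**2: subtract (5/6*z)·f_1 from 5*x*z**2 + 3/5*x*y - 3/10*y**2 → 3/5*x*y - 3/10*y**2 + 3/2*y*z
  leading term x*y: no divisor's leading term divides it; move 3/5*x*y to the remainder.
  leading term y**2: no divisor's leading term divides it; move -3/10*y**2 to the remainder.
  leading term y*z: subtract (3)·g_3 from 3/2*y*z → 15/2*z**2 + 9/10*y
  leading term z**2: no divisor's leading term divides it; move 15/2*z**2 to the remainder.
  leading term y: no divisor's leading term divides it; move 9/10*y to the remainder.
  remainder 3/5*x*y - 3/10*y**2 + 15/2*z**2 + 9/10*y ≠ 0; add g_4 = 3/5*x*y - 3/10*y**2 + 15/2*z**2 + 9/10*y to the basis.

The other S-polynomials (S(f_2,g_3), S(f_1,g_4), S(f_2,g_4), S(g_3,g_4)) all reduce to 0 modulo the current basis, so we have a Gröbner basis.
Inter-reduce: drop elements whose leading term is divisible by another's, tail-reduce, and make monic.

G = {x*y - 1/2*y**2 + 25/2*z**2 + 3/2*y, x*z - 3/10*y, y*z - 5*z**2 - 3/5*y}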